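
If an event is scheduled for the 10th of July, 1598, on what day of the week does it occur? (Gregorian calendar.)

Doomsday rule: the anchor day for the 1500s is Wednesday. For year 98: 98÷12 = 8 r 2, and 2÷4 = 0, so 8+2+0 = 10.
Wednesday + 10 ≡ Saturday — that's 1598's doomsday.
In July the doomsday date is Jul 11.
Jul 10 is 1 day before Jul 11; 1 mod 7 = 1, so Saturday − 1 = Friday.

Friday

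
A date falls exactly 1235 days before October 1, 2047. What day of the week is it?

Saturday

Oct 1, 2047 is a Tuesday.
1235 mod 7 = 3, so 1235 days before a Tuesday is Tuesday − 3 = Saturday.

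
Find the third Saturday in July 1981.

July 18, 1981

July 1, 1981 is a Wednesday.
The first Saturday is therefore July 4 (3 days later).
The third Saturday is 4 + 2×7 = July 18.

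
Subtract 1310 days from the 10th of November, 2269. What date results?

April 10, 2266

−365 (one year) → Nov 10, 2268 (945 left).
−366 (one year; includes Feb 29, 2268) → Nov 10, 2267 (579 left).
−365 (one year) → Nov 10, 2266 (214 left).
−10 → Oct 31, 2266 (end of Oct, 31 days; 204 left).
−31 → Sep 30, 2266 (end of Sep, 30 days; 173 left).
−30 → Aug 31, 2266 (end of Aug, 31 days; 143 left).
−31 → Jul 31, 2266 (end of Jul, 31 days; 112 left).
−31 → Jun 30, 2266 (end of Jun, 30 days; 81 left).
−30 → May 31, 2266 (end of May, 31 days; 51 left).
−31 → Apr 30, 2266 (end of Apr, 30 days; 20 left).
−20 → Apr 10, 2266.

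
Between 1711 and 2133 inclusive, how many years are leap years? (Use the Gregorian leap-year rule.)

103

Multiples of 4 in [1711,2133]: 106.
Of those, multiples of 100: 4 (not leap unless ÷400).
Multiples of 400: 1.
Leap years = 106 − 4 + 1 = 103.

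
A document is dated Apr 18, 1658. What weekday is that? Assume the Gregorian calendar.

Doomsday rule: the anchor day for the 1600s is Tuesday. For year 58: 58÷12 = 4 r 10, and 10÷4 = 2, so 4+10+2 = 16.
Tuesday + 16 ≡ Thursday — that's 1658's doomsday.
In April the doomsday date is Apr 4.
Apr 18 is 14 days after Apr 4; 14 mod 7 = 0, so Thursday + 0 = Thursday.

Thursday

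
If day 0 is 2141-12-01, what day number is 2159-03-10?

6308

Dec 1, 2141 → Dec 1, 2142: 365 days.
Dec 1, 2142 → Dec 1, 2143: 365 days.
Dec 1, 2143 → Dec 1, 2144: 366 days (Feb 29, 2144 is in that span).
Dec 1, 2144 → Dec 1, 2145: 365 days.
Dec 1, 2145 → Dec 1, 2146: 365 days.
Dec 1, 2146 → Dec 1, 2147: 365 days.
Dec 1, 2147 → Dec 1, 2148: 366 days (Feb 29, 2148 is in that span).
Dec 1, 2148 → Dec 1, 2149: 365 days.
Dec 1, 2149 → Dec 1, 2150: 365 days.
Dec 1, 2150 → Dec 1, 2151: 365 days.
Dec 1, 2151 → Dec 1, 2152: 366 days (Feb 29, 2152 is in that span).
Dec 1, 2152 → Dec 1, 2153: 365 days.
Dec 1, 2153 → Dec 1, 2154: 365 days.
Dec 1, 2154 → Dec 1, 2155: 365 days.
Dec 1, 2155 → Dec 1, 2156: 366 days (Feb 29, 2156 is in that span).
Dec 1, 2156 → Dec 1, 2157: 365 days.
Dec 1, 2157 → Dec 1, 2158: 365 days.
Dec 1, 2158 → Jan 1, 2159: 31 days (December has 31).
Jan 1, 2159 → Feb 1, 2159: 31 days (January has 31).
Feb 1, 2159 → Mar 1, 2159: 28 days (February has 28).
Mar 1, 2159 → Mar 10, 2159: 9 days.
Total: 6308 days.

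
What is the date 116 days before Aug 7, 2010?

−7 → Jul 31, 2010 (end of Jul, 31 days; 109 left).
−31 → Jun 30, 2010 (end of Jun, 30 days; 78 left).
−30 → May 31, 2010 (end of May, 31 days; 48 left).
−31 → Apr 30, 2010 (end of Apr, 30 days; 17 left).
−17 → Apr 13, 2010.

April 13, 2010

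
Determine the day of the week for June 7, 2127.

January 1, 2127 is a Wednesday.
Jan 1, 2127 → Feb 1, 2127: 31 days (January has 31).
Feb 1, 2127 → Mar 1, 2127: 28 days (February has 28).
Mar 1, 2127 → Apr 1, 2127: 31 days (March has 31).
Apr 1, 2127 → May 1, 2127: 30 days (April has 30).
May 1, 2127 → Jun 1, 2127: 31 days (May has 31).
Jun 1, 2127 → Jun 7, 2127: 6 days.
Total: 157 days.
157 mod 7 = 3, so Wednesday + 3 = Saturday.

Saturday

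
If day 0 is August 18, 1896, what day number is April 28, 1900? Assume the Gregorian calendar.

Aug 18, 1896 → Aug 18, 1897: 365 days.
Aug 18, 1897 → Aug 18, 1898: 365 days.
Aug 18, 1898 → Aug 18, 1899: 365 days.
Aug 18, 1899 → Sep 18, 1899: 31 days (August has 31).
Sep 18, 1899 → Oct 18, 1899: 30 days (September has 30).
Oct 18, 1899 → Nov 18, 1899: 31 days (October has 31).
Nov 18, 1899 → Dec 18, 1899: 30 days (November has 30).
Dec 18, 1899 → Jan 18, 1900: 31 days (December has 31).
Jan 18, 1900 → Feb 18, 1900: 31 days (January has 31).
Feb 18, 1900 → Mar 18, 1900: 28 days (February has 28).
Mar 18, 1900 → Apr 18, 1900: 31 days (March has 31).
Apr 18, 1900 → Apr 28, 1900: 10 days.
Total: 1348 days.

1348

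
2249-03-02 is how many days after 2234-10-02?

5265

Oct 2, 2234 → Oct 2, 2235: 365 days.
Oct 2, 2235 → Oct 2, 2236: 366 days (Feb 29, 2236 is in that span).
Oct 2, 2236 → Oct 2, 2237: 365 days.
Oct 2, 2237 → Oct 2, 2238: 365 days.
Oct 2, 2238 → Oct 2, 2239: 365 days.
Oct 2, 2239 → Oct 2, 2240: 366 days (Feb 29, 2240 is in that span).
Oct 2, 2240 → Oct 2, 2241: 365 days.
Oct 2, 2241 → Oct 2, 2242: 365 days.
Oct 2, 2242 → Oct 2, 2243: 365 days.
Oct 2, 2243 → Oct 2, 2244: 366 days (Feb 29, 2244 is in that span).
Oct 2, 2244 → Oct 2, 2245: 365 days.
Oct 2, 2245 → Oct 2, 2246: 365 days.
Oct 2, 2246 → Oct 2, 2247: 365 days.
Oct 2, 2247 → Oct 2, 2248: 366 days (Feb 29, 2248 is in that span).
Oct 2, 2248 → Nov 2, 2248: 31 days (October has 31).
Nov 2, 2248 → Dec 2, 2248: 30 days (November has 30).
Dec 2, 2248 → Jan 2, 2249: 31 days (December has 31).
Jan 2, 2249 → Feb 2, 2249: 31 days (January has 31).
Feb 2, 2249 → Mar 2, 2249: 28 days.
Total: 5265 days.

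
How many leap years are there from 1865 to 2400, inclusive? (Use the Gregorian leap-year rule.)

Multiples of 4 in [1865,2400]: 134.
Of those, multiples of 100: 6 (not leap unless ÷400).
Multiples of 400: 2.
Leap years = 134 − 6 + 2 = 130.

130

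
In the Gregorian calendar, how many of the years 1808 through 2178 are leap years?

91

Multiples of 4 in [1808,2178]: 93.
Of those, multiples of 100: 3 (not leap unless ÷400).
Multiples of 400: 1.
Leap years = 93 − 3 + 1 = 91.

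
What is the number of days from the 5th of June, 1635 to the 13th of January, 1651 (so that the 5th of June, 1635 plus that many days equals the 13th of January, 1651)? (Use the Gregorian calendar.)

5701

Jun 5, 1635 → Jun 5, 1636: 366 days (Feb 29, 1636 is in that span).
Jun 5, 1636 → Jun 5, 1637: 365 days.
Jun 5, 1637 → Jun 5, 1638: 365 days.
Jun 5, 1638 → Jun 5, 1639: 365 days.
Jun 5, 1639 → Jun 5, 1640: 366 days (Feb 29, 1640 is in that span).
Jun 5, 1640 → Jun 5, 1641: 365 days.
Jun 5, 1641 → Jun 5, 1642: 365 days.
Jun 5, 1642 → Jun 5, 1643: 365 days.
Jun 5, 1643 → Jun 5, 1644: 366 days (Feb 29, 1644 is in that span).
Jun 5, 1644 → Jun 5, 1645: 365 days.
Jun 5, 1645 → Jun 5, 1646: 365 days.
Jun 5, 1646 → Jun 5, 1647: 365 days.
Jun 5, 1647 → Jun 5, 1648: 366 days (Feb 29, 1648 is in that span).
Jun 5, 1648 → Jun 5, 1649: 365 days.
Jun 5, 1649 → Jun 5, 1650: 365 days.
Jun 5, 1650 → Jul 5, 1650: 30 days (June has 30).
Jul 5, 1650 → Aug 5, 1650: 31 days (July has 31).
Aug 5, 1650 → Sep 5, 1650: 31 days (August has 31).
Sep 5, 1650 → Oct 5, 1650: 30 days (September has 30).
Oct 5, 1650 → Nov 5, 1650: 31 days (October has 31).
Nov 5, 1650 → Dec 5, 1650: 30 days (November has 30).
Dec 5, 1650 → Jan 5, 1651: 31 days (December has 31).
Jan 5, 1651 → Jan 13, 1651: 8 days.
Total: 5701 days.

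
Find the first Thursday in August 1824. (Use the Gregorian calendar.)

August 5, 1824

August 1, 1824 is a Sunday.
The first Thursday is therefore August 5 (4 days later).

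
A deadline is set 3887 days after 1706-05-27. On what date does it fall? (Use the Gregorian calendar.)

+365 (one year) → May 27, 1707 (3522 left).
+366 (one year; includes Feb 29, 1708) → May 27, 1708 (3156 left).
+365 (one year) → May 27, 1709 (2791 left).
+365 (one year) → May 27, 1710 (2426 left).
+365 (one year) → May 27, 1711 (2061 left).
+366 (one year; includes Feb 29, 1712) → May 27, 1712 (1695 left).
+365 (one year) → May 27, 1713 (1330 left).
+365 (one year) → May 27, 1714 (965 left).
+365 (one year) → May 27, 1715 (600 left).
+366 (one year; includes Feb 29, 1716) → May 27, 1716 (234 left).
May has 31 days: +5 → Jun 1, 1716 (229 left).
Jun has 30 days: +30 → Jul 1, 1716 (199 left).
Jul has 31 days: +31 → Aug 1, 1716 (168 left).
Aug has 31 days: +31 → Sep 1, 1716 (137 left).
Sep has 30 days: +30 → Oct 1, 1716 (107 left).
Oct has 31 days: +31 → Nov 1, 1716 (76 left).
Nov has 30 days: +30 → Dec 1, 1716 (46 left).
Dec has 31 days: +31 → Jan 1, 1717 (15 left).
+15 → Jan 16, 1717.

January 16, 1717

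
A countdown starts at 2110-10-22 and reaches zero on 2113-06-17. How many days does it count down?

Oct 22, 2110 → Oct 22, 2111: 365 days.
Oct 22, 2111 → Oct 22, 2112: 366 days (Feb 29, 2112 is in that span).
Oct 22, 2112 → Nov 22, 2112: 31 days (October has 31).
Nov 22, 2112 → Dec 22, 2112: 30 days (November has 30).
Dec 22, 2112 → Jan 22, 2113: 31 days (December has 31).
Jan 22, 2113 → Feb 22, 2113: 31 days (January has 31).
Feb 22, 2113 → Mar 22, 2113: 28 days (February has 28).
Mar 22, 2113 → Apr 22, 2113: 31 days (March has 31).
Apr 22, 2113 → May 22, 2113: 30 days (April has 30).
May 22, 2113 → Jun 17, 2113: 26 days.
Total: 969 days.

969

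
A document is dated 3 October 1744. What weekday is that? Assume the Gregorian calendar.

Doomsday rule: the anchor day for the 1700s is Sunday. For year 44: 44÷12 = 3 r 8, and 8÷4 = 2, so 3+8+2 = 13.
Sunday + 13 ≡ Saturday — that's 1744's doomsday.
In October the doomsday date is Oct 10.
Oct 3 is 7 days before Oct 10; 7 mod 7 = 0, so Saturday − 0 = Saturday.

Saturday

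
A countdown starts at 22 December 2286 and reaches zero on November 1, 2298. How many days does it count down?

Dec 22, 2286 → Dec 22, 2287: 365 days.
Dec 22, 2287 → Dec 22, 2288: 366 days (Feb 29, 2288 is in that span).
Dec 22, 2288 → Dec 22, 2289: 365 days.
Dec 22, 2289 → Dec 22, 2290: 365 days.
Dec 22, 2290 → Dec 22, 2291: 365 days.
Dec 22, 2291 → Dec 22, 2292: 366 days (Feb 29, 2292 is in that span).
Dec 22, 2292 → Dec 22, 2293: 365 days.
Dec 22, 2293 → Dec 22, 2294: 365 days.
Dec 22, 2294 → Dec 22, 2295: 365 days.
Dec 22, 2295 → Dec 22, 2296: 366 days (Feb 29, 2296 is in that span).
Dec 22, 2296 → Dec 22, 2297: 365 days.
Dec 22, 2297 → Jan 22, 2298: 31 days (December has 31).
Jan 22, 2298 → Feb 22, 2298: 31 days (January has 31).
Feb 22, 2298 → Mar 22, 2298: 28 days (February has 28).
Mar 22, 2298 → Apr 22, 2298: 31 days (March has 31).
Apr 22, 2298 → May 22, 2298: 30 days (April has 30).
May 22, 2298 → Jun 22, 2298: 31 days (May has 31).
Jun 22, 2298 → Jul 22, 2298: 30 days (June has 30).
Jul 22, 2298 → Aug 22, 2298: 31 days (July has 31).
Aug 22, 2298 → Sep 22, 2298: 31 days (August has 31).
Sep 22, 2298 → Oct 22, 2298: 30 days (September has 30).
Oct 22, 2298 → Nov 1, 2298: 10 days.
Total: 4332 days.

4332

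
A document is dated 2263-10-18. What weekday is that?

Doomsday rule: the anchor day for the 2200s is Friday. For year 63: 63÷12 = 5 r 3, and 3÷4 = 0, so 5+3+0 = 8.
Friday + 8 ≡ Saturday — that's 2263's doomsday.
In October the doomsday date is Oct 10.
Oct 18 is 8 days after Oct 10; 8 mod 7 = 1, so Saturday + 1 = Sunday.

Sunday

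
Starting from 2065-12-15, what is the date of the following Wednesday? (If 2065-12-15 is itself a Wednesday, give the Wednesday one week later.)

December 16, 2065

Dec 15, 2065 is a Tuesday.
From Tuesday to the next Wednesday is 1 day.
Dec 15, 2065 + 1 = Dec 16, 2065.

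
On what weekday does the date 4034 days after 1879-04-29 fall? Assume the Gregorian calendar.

Apr 29, 1879 is a Tuesday.
4034 mod 7 = 2, so 4034 days after a Tuesday is Tuesday + 2 = Thursday.

Thursday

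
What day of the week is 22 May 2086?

Doomsday rule: the anchor day for the 2000s is Tuesday. For year 86: 86÷12 = 7 r 2, and 2÷4 = 0, so 7+2+0 = 9.
Tuesday + 9 ≡ Thursday — that's 2086's doomsday.
In May the doomsday date is May 9.
May 22 is 13 days after May 9; 13 mod 7 = 6, so Thursday + 6 = Wednesday.

Wednesday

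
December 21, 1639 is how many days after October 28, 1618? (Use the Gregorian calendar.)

Oct 28, 1618 → Oct 28, 1619: 365 days.
Oct 28, 1619 → Oct 28, 1620: 366 days (Feb 29, 1620 is in that span).
Oct 28, 1620 → Oct 28, 1621: 365 days.
Oct 28, 1621 → Oct 28, 1622: 365 days.
Oct 28, 1622 → Oct 28, 1623: 365 days.
Oct 28, 1623 → Oct 28, 1624: 366 days (Feb 29, 1624 is in that span).
Oct 28, 1624 → Oct 28, 1625: 365 days.
Oct 28, 1625 → Oct 28, 1626: 365 days.
Oct 28, 1626 → Oct 28, 1627: 365 days.
Oct 28, 1627 → Oct 28, 1628: 366 days (Feb 29, 1628 is in that span).
Oct 28, 1628 → Oct 28, 1629: 365 days.
Oct 28, 1629 → Oct 28, 1630: 365 days.
Oct 28, 1630 → Oct 28, 1631: 365 days.
Oct 28, 1631 → Oct 28, 1632: 366 days (Feb 29, 1632 is in that span).
Oct 28, 1632 → Oct 28, 1633: 365 days.
Oct 28, 1633 → Oct 28, 1634: 365 days.
Oct 28, 1634 → Oct 28, 1635: 365 days.
Oct 28, 1635 → Oct 28, 1636: 366 days (Feb 29, 1636 is in that span).
Oct 28, 1636 → Oct 28, 1637: 365 days.
Oct 28, 1637 → Oct 28, 1638: 365 days.
Oct 28, 1638 → Oct 28, 1639: 365 days.
Oct 28, 1639 → Nov 28, 1639: 31 days (October has 31).
Nov 28, 1639 → Dec 21, 1639: 23 days.
Total: 7724 days.

7724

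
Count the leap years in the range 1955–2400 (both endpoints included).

109

Multiples of 4 in [1955,2400]: 112.
Of those, multiples of 100: 5 (not leap unless ÷400).
Multiples of 400: 2.
Leap years = 112 − 5 + 2 = 109.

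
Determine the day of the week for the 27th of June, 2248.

Doomsday rule: the anchor day for the 2200s is Friday. For year 48: 48÷12 = 4 r 0, and 0÷4 = 0, so 4+0+0 = 4.
Friday + 4 ≡ Tuesday — that's 2248's doomsday.
In June the doomsday date is Jun 6.
Jun 27 is 21 days after Jun 6; 21 mod 7 = 0, so Tuesday + 0 = Tuesday.

Tuesday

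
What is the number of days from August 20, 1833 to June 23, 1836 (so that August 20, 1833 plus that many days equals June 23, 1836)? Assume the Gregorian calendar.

1038

Aug 20, 1833 → Aug 20, 1834: 365 days.
Aug 20, 1834 → Aug 20, 1835: 365 days.
Aug 20, 1835 → Sep 20, 1835: 31 days (August has 31).
Sep 20, 1835 → Oct 20, 1835: 30 days (September has 30).
Oct 20, 1835 → Nov 20, 1835: 31 days (October has 31).
Nov 20, 1835 → Dec 20, 1835: 30 days (November has 30).
Dec 20, 1835 → Jan 20, 1836: 31 days (December has 31).
Jan 20, 1836 → Feb 20, 1836: 31 days (January has 31).
Feb 20, 1836 → Mar 20, 1836: 29 days (February has 29).
Mar 20, 1836 → Apr 20, 1836: 31 days (March has 31).
Apr 20, 1836 → May 20, 1836: 30 days (April has 30).
May 20, 1836 → Jun 20, 1836: 31 days (May has 31).
Jun 20, 1836 → Jun 23, 1836: 3 days.
Total: 1038 days.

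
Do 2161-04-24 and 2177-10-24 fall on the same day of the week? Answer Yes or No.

Yes

From Apr 24, 2161 to Oct 24, 2177 is 6027 days.
6027 mod 7 = 0, so they are the same weekday.
(Apr 24, 2161 is a Friday; Oct 24, 2177 is a Friday.)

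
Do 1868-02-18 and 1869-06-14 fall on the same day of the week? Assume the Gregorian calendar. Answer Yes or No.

No

From Feb 18, 1868 to Jun 14, 1869 is 482 days.
482 mod 7 = 6, so they are different weekdays.
(Feb 18, 1868 is a Tuesday; Jun 14, 1869 is a Monday.)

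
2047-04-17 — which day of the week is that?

January 1, 2047 is a Tuesday.
Jan 1, 2047 → Feb 1, 2047: 31 days (January has 31).
Feb 1, 2047 → Mar 1, 2047: 28 days (February has 28).
Mar 1, 2047 → Apr 1, 2047: 31 days (March has 31).
Apr 1, 2047 → Apr 17, 2047: 16 days.
Total: 106 days.
106 mod 7 = 1, so Tuesday + 1 = Wednesday.

Wednesday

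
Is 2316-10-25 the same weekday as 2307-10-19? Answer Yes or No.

No

From Oct 19, 2307 to Oct 25, 2316 is 3294 days.
3294 mod 7 = 4, so they are different weekdays.
(Oct 19, 2307 is a Saturday; Oct 25, 2316 is a Wednesday.)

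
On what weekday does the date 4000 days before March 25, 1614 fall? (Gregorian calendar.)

Saturday

First find the weekday of Mar 25, 1614. Doomsday rule: the anchor day for the 1600s is Tuesday. For year 14: 14÷12 = 1 r 2, and 2÷4 = 0, so 1+2+0 = 3.
Tuesday + 3 ≡ Friday — that's 1614's doomsday.
In March the doomsday date is Mar 14.
Mar 25 is 11 days after Mar 14; 11 mod 7 = 4, so Friday + 4 = Tuesday.
4000 mod 7 = 3, so 4000 days before a Tuesday is Tuesday − 3 = Saturday.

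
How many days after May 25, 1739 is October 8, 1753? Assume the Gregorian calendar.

5250

May 25, 1739 → May 25, 1740: 366 days (Feb 29, 1740 is in that span).
May 25, 1740 → May 25, 1741: 365 days.
May 25, 1741 → May 25, 1742: 365 days.
May 25, 1742 → May 25, 1743: 365 days.
May 25, 1743 → May 25, 1744: 366 days (Feb 29, 1744 is in that span).
May 25, 1744 → May 25, 1745: 365 days.
May 25, 1745 → May 25, 1746: 365 days.
May 25, 1746 → May 25, 1747: 365 days.
May 25, 1747 → May 25, 1748: 366 days (Feb 29, 1748 is in that span).
May 25, 1748 → May 25, 1749: 365 days.
May 25, 1749 → May 25, 1750: 365 days.
May 25, 1750 → May 25, 1751: 365 days.
May 25, 1751 → May 25, 1752: 366 days (Feb 29, 1752 is in that span).
May 25, 1752 → May 25, 1753: 365 days.
May 25, 1753 → Jun 25, 1753: 31 days (May has 31).
Jun 25, 1753 → Jul 25, 1753: 30 days (June has 30).
Jul 25, 1753 → Aug 25, 1753: 31 days (July has 31).
Aug 25, 1753 → Sep 25, 1753: 31 days (August has 31).
Sep 25, 1753 → Oct 8, 1753: 13 days.
Total: 5250 days.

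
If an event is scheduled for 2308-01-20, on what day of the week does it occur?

Monday

Doomsday rule: the anchor day for the 2300s is Wednesday. For year 08: 8÷12 = 0 r 8, and 8÷4 = 2, so 0+8+2 = 10.
Wednesday + 10 ≡ Saturday — that's 2308's doomsday.
In January the doomsday date is Jan 4 (2308 is a leap year (divisible by 4)).
Jan 20 is 16 days after Jan 4; 16 mod 7 = 2, so Saturday + 2 = Monday.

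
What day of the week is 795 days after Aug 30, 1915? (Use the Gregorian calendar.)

Aug 30, 1915 is a Monday.
795 mod 7 = 4, so 795 days after a Monday is Monday + 4 = Friday.

Friday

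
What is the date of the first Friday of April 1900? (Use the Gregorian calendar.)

April 6, 1900

April 1, 1900 is a Sunday.
The first Friday is therefore April 6 (5 days later).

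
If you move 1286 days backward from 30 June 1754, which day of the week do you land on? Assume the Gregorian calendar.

Jun 30, 1754 is a Sunday.
1286 mod 7 = 5, so 1286 days before a Sunday is Sunday − 5 = Tuesday.

Tuesday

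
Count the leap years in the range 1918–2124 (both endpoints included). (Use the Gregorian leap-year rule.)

Multiples of 4 in [1918,2124]: 52.
Of those, multiples of 100: 2 (not leap unless ÷400).
Multiples of 400: 1.
Leap years = 52 − 2 + 1 = 51.

51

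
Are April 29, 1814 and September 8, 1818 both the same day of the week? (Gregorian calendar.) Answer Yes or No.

From Apr 29, 1814 to Sep 8, 1818 is 1593 days.
1593 mod 7 = 4, so they are different weekdays.
(Apr 29, 1814 is a Friday; Sep 8, 1818 is a Tuesday.)

No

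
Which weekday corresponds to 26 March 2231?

Saturday

Doomsday rule: the anchor day for the 2200s is Friday. For year 31: 31÷12 = 2 r 7, and 7÷4 = 1, so 2+7+1 = 10.
Friday + 10 ≡ Monday — that's 2231's doomsday.
In March the doomsday date is Mar 14.
Mar 26 is 12 days after Mar 14; 12 mod 7 = 5, so Monday + 5 = Saturday.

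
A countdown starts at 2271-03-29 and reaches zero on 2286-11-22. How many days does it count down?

Mar 29, 2271 → Mar 29, 2272: 366 days (Feb 29, 2272 is in that span).
Mar 29, 2272 → Mar 29, 2273: 365 days.
Mar 29, 2273 → Mar 29, 2274: 365 days.
Mar 29, 2274 → Mar 29, 2275: 365 days.
Mar 29, 2275 → Mar 29, 2276: 366 days (Feb 29, 2276 is in that span).
Mar 29, 2276 → Mar 29, 2277: 365 days.
Mar 29, 2277 → Mar 29, 2278: 365 days.
Mar 29, 2278 → Mar 29, 2279: 365 days.
Mar 29, 2279 → Mar 29, 2280: 366 days (Feb 29, 2280 is in that span).
Mar 29, 2280 → Mar 29, 2281: 365 days.
Mar 29, 2281 → Mar 29, 2282: 365 days.
Mar 29, 2282 → Mar 29, 2283: 365 days.
Mar 29, 2283 → Mar 29, 2284: 366 days (Feb 29, 2284 is in that span).
Mar 29, 2284 → Mar 29, 2285: 365 days.
Mar 29, 2285 → Mar 29, 2286: 365 days.
Mar 29, 2286 → Apr 29, 2286: 31 days (March has 31).
Apr 29, 2286 → May 29, 2286: 30 days (April has 30).
May 29, 2286 → Jun 29, 2286: 31 days (May has 31).
Jun 29, 2286 → Jul 29, 2286: 30 days (June has 30).
Jul 29, 2286 → Aug 29, 2286: 31 days (July has 31).
Aug 29, 2286 → Sep 29, 2286: 31 days (August has 31).
Sep 29, 2286 → Oct 29, 2286: 30 days (September has 30).
Oct 29, 2286 → Nov 22, 2286: 24 days.
Total: 5717 days.

5717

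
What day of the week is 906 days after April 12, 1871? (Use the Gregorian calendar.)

First find the weekday of Apr 12, 1871. Doomsday rule: the anchor day for the 1800s is Friday. For year 71: 71÷12 = 5 r 11, and 11÷4 = 2, so 5+11+2 = 18.
Friday + 18 ≡ Tuesday — that's 1871's doomsday.
In April the doomsday date is Apr 4.
Apr 12 is 8 days after Apr 4; 8 mod 7 = 1, so Tuesday + 1 = Wednesday.
906 mod 7 = 3, so 906 days after a Wednesday is Wednesday + 3 = Saturday.

Saturday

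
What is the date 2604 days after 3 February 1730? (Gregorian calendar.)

+365 (one year) → Feb 3, 1731 (2239 left).
+365 (one year) → Feb 3, 1732 (1874 left).
+366 (one year; includes Feb 29, 1732) → Feb 3, 1733 (1508 left).
+365 (one year) → Feb 3, 1734 (1143 left).
+365 (one year) → Feb 3, 1735 (778 left).
+365 (one year) → Feb 3, 1736 (413 left).
+366 (one year; includes Feb 29, 1736) → Feb 3, 1737 (47 left).
Feb has 28 days: +26 → Mar 1, 1737 (21 left).
+21 → Mar 22, 1737.

March 22, 1737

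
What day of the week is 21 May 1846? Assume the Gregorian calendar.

Doomsday rule: the anchor day for the 1800s is Friday. For year 46: 46÷12 = 3 r 10, and 10÷4 = 2, so 3+10+2 = 15.
Friday + 15 ≡ Saturday — that's 1846's doomsday.
In May the doomsday date is May 9.
May 21 is 12 days after May 9; 12 mod 7 = 5, so Saturday + 5 = Thursday.

Thursday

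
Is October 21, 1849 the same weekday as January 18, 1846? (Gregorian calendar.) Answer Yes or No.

Yes

From Jan 18, 1846 to Oct 21, 1849 is 1372 days.
1372 mod 7 = 0, so they are the same weekday.
(Jan 18, 1846 is a Sunday; Oct 21, 1849 is a Sunday.)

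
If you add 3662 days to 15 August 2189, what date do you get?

August 25, 2199

+365 (one year) → Aug 15, 2190 (3297 left).
+365 (one year) → Aug 15, 2191 (2932 left).
+366 (one year; includes Feb 29, 2192) → Aug 15, 2192 (2566 left).
+365 (one year) → Aug 15, 2193 (2201 left).
+365 (one year) → Aug 15, 2194 (1836 left).
+365 (one year) → Aug 15, 2195 (1471 left).
+366 (one year; includes Feb 29, 2196) → Aug 15, 2196 (1105 left).
+365 (one year) → Aug 15, 2197 (740 left).
+365 (one year) → Aug 15, 2198 (375 left).
Aug has 31 days: +17 → Sep 1, 2198 (358 left).
Sep has 30 days: +30 → Oct 1, 2198 (328 left).
Oct has 31 days: +31 → Nov 1, 2198 (297 left).
Nov has 30 days: +30 → Dec 1, 2198 (267 left).
Dec has 31 days: +31 → Jan 1, 2199 (236 left).
Jan has 31 days: +31 → Feb 1, 2199 (205 left).
Feb has 28 days: +28 → Mar 1, 2199 (177 left).
Mar has 31 days: +31 → Apr 1, 2199 (146 left).
Apr has 30 days: +30 → May 1, 2199 (116 left).
May has 31 days: +31 → Jun 1, 2199 (85 left).
Jun has 30 days: +30 → Jul 1, 2199 (55 left).
Jul has 31 days: +31 → Aug 1, 2199 (24 left).
+24 → Aug 25, 2199.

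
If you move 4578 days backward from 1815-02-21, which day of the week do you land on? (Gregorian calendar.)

First find the weekday of Feb 21, 1815. Doomsday rule: the anchor day for the 1800s is Friday. For year 15: 15÷12 = 1 r 3, and 3÷4 = 0, so 1+3+0 = 4.
Friday + 4 ≡ Tuesday — that's 1815's doomsday.
In February the doomsday date is Feb 28 (1815 is not a leap year).
Feb 21 is 7 days before Feb 28; 7 mod 7 = 0, so Tuesday − 0 = Tuesday.
4578 mod 7 = 0, so 4578 days before a Tuesday is Tuesday − 0 = Tuesday.

Tuesday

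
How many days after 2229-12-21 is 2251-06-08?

Dec 21, 2229 → Dec 21, 2230: 365 days.
Dec 21, 2230 → Dec 21, 2231: 365 days.
Dec 21, 2231 → Dec 21, 2232: 366 days (Feb 29, 2232 is in that span).
Dec 21, 2232 → Dec 21, 2233: 365 days.
Dec 21, 2233 → Dec 21, 2234: 365 days.
Dec 21, 2234 → Dec 21, 2235: 365 days.
Dec 21, 2235 → Dec 21, 2236: 366 days (Feb 29, 2236 is in that span).
Dec 21, 2236 → Dec 21, 2237: 365 days.
Dec 21, 2237 → Dec 21, 2238: 365 days.
Dec 21, 2238 → Dec 21, 2239: 365 days.
Dec 21, 2239 → Dec 21, 2240: 366 days (Feb 29, 2240 is in that span).
Dec 21, 2240 → Dec 21, 2241: 365 days.
Dec 21, 2241 → Dec 21, 2242: 365 days.
Dec 21, 2242 → Dec 21, 2243: 365 days.
Dec 21, 2243 → Dec 21, 2244: 366 days (Feb 29, 2244 is in that span).
Dec 21, 2244 → Dec 21, 2245: 365 days.
Dec 21, 2245 → Dec 21, 2246: 365 days.
Dec 21, 2246 → Dec 21, 2247: 365 days.
Dec 21, 2247 → Dec 21, 2248: 366 days (Feb 29, 2248 is in that span).
Dec 21, 2248 → Dec 21, 2249: 365 days.
Dec 21, 2249 → Dec 21, 2250: 365 days.
Dec 21, 2250 → Jan 21, 2251: 31 days (December has 31).
Jan 21, 2251 → Feb 21, 2251: 31 days (January has 31).
Feb 21, 2251 → Mar 21, 2251: 28 days (February has 28).
Mar 21, 2251 → Apr 21, 2251: 31 days (March has 31).
Apr 21, 2251 → May 21, 2251: 30 days (April has 30).
May 21, 2251 → Jun 8, 2251: 18 days.
Total: 7839 days.

7839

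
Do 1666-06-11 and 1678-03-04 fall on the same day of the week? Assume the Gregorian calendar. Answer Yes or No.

From Jun 11, 1666 to Mar 4, 1678 is 4284 days.
4284 mod 7 = 0, so they are the same weekday.
(Jun 11, 1666 is a Friday; Mar 4, 1678 is a Friday.)

Yes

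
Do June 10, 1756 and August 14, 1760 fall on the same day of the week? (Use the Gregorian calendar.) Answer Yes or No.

From Jun 10, 1756 to Aug 14, 1760 is 1526 days.
1526 mod 7 = 0, so they are the same weekday.
(Jun 10, 1756 is a Thursday; Aug 14, 1760 is a Thursday.)

Yes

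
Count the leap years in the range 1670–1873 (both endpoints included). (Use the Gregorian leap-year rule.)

49

Multiples of 4 in [1670,1873]: 51.
Of those, multiples of 100: 2 (not leap unless ÷400).
Multiples of 400: 0.
Leap years = 51 − 2 + 0 = 49.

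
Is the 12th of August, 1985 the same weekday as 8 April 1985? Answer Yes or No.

Yes

From Apr 8, 1985 to Aug 12, 1985 is 126 days.
126 mod 7 = 0, so they are the same weekday.
(Apr 8, 1985 is a Monday; Aug 12, 1985 is a Monday.)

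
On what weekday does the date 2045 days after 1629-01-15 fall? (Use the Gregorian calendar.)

Tuesday

First find the weekday of Jan 15, 1629. Doomsday rule: the anchor day for the 1600s is Tuesday. For year 29: 29÷12 = 2 r 5, and 5÷4 = 1, so 2+5+1 = 8.
Tuesday + 8 ≡ Wednesday — that's 1629's doomsday.
In January the doomsday date is Jan 3 (1629 is not a leap year).
Jan 15 is 12 days after Jan 3; 12 mod 7 = 5, so Wednesday + 5 = Monday.
2045 mod 7 = 1, so 2045 days after a Monday is Monday + 1 = Tuesday.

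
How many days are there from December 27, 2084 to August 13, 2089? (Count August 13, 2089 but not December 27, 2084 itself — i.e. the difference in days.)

1690

Dec 27, 2084 → Dec 27, 2085: 365 days.
Dec 27, 2085 → Dec 27, 2086: 365 days.
Dec 27, 2086 → Dec 27, 2087: 365 days.
Dec 27, 2087 → Dec 27, 2088: 366 days (Feb 29, 2088 is in that span).
Dec 27, 2088 → Jan 27, 2089: 31 days (December has 31).
Jan 27, 2089 → Feb 27, 2089: 31 days (January has 31).
Feb 27, 2089 → Mar 27, 2089: 28 days (February has 28).
Mar 27, 2089 → Apr 27, 2089: 31 days (March has 31).
Apr 27, 2089 → May 27, 2089: 30 days (April has 30).
May 27, 2089 → Jun 27, 2089: 31 days (May has 31).
Jun 27, 2089 → Jul 27, 2089: 30 days (June has 30).
Jul 27, 2089 → Aug 13, 2089: 17 days.
Total: 1690 days.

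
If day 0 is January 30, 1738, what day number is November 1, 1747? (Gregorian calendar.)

3562

Jan 30, 1738 → Jan 30, 1739: 365 days.
Jan 30, 1739 → Jan 30, 1740: 365 days.
Jan 30, 1740 → Jan 30, 1741: 366 days (Feb 29, 1740 is in that span).
Jan 30, 1741 → Jan 30, 1742: 365 days.
Jan 30, 1742 → Jan 30, 1743: 365 days.
Jan 30, 1743 → Jan 30, 1744: 365 days.
Jan 30, 1744 → Jan 30, 1745: 366 days (Feb 29, 1744 is in that span).
Jan 30, 1745 → Jan 30, 1746: 365 days.
Jan 30, 1746 → Jan 30, 1747: 365 days.
Jan 30, 1747 → Feb 28, 1747: 29 days (January has 31).
Feb 28, 1747 → Mar 28, 1747: 28 days (February has 28).
Mar 28, 1747 → Apr 28, 1747: 31 days (March has 31).
Apr 28, 1747 → May 28, 1747: 30 days (April has 30).
May 28, 1747 → Jun 28, 1747: 31 days (May has 31).
Jun 28, 1747 → Jul 28, 1747: 30 days (June has 30).
Jul 28, 1747 → Aug 28, 1747: 31 days (July has 31).
Aug 28, 1747 → Sep 28, 1747: 31 days (August has 31).
Sep 28, 1747 → Oct 28, 1747: 30 days (September has 30).
Oct 28, 1747 → Nov 1, 1747: 4 days.
Total: 3562 days.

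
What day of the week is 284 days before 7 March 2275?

First find the weekday of Mar 7, 2275. Doomsday rule: the anchor day for the 2200s is Friday. For year 75: 75÷12 = 6 r 3, and 3÷4 = 0, so 6+3+0 = 9.
Friday + 9 ≡ Sunday — that's 2275's doomsday.
In March the doomsday date is Mar 14.
Mar 7 is 7 days before Mar 14; 7 mod 7 = 0, so Sunday − 0 = Sunday.
284 mod 7 = 4, so 284 days before a Sunday is Sunday − 4 = Wednesday.

Wednesday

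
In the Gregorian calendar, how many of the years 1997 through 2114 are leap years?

28

Multiples of 4 in [1997,2114]: 29.
Of those, multiples of 100: 2 (not leap unless ÷400).
Multiples of 400: 1.
Leap years = 29 − 2 + 1 = 28.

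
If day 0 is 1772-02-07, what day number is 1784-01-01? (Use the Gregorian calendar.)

4346

Feb 7, 1772 → Feb 7, 1773: 366 days (Feb 29, 1772 is in that span).
Feb 7, 1773 → Feb 7, 1774: 365 days.
Feb 7, 1774 → Feb 7, 1775: 365 days.
Feb 7, 1775 → Feb 7, 1776: 365 days.
Feb 7, 1776 → Feb 7, 1777: 366 days (Feb 29, 1776 is in that span).
Feb 7, 1777 → Feb 7, 1778: 365 days.
Feb 7, 1778 → Feb 7, 1779: 365 days.
Feb 7, 1779 → Feb 7, 1780: 365 days.
Feb 7, 1780 → Feb 7, 1781: 366 days (Feb 29, 1780 is in that span).
Feb 7, 1781 → Feb 7, 1782: 365 days.
Feb 7, 1782 → Feb 7, 1783: 365 days.
Feb 7, 1783 → Mar 7, 1783: 28 days (February has 28).
Mar 7, 1783 → Apr 7, 1783: 31 days (March has 31).
Apr 7, 1783 → May 7, 1783: 30 days (April has 30).
May 7, 1783 → Jun 7, 1783: 31 days (May has 31).
Jun 7, 1783 → Jul 7, 1783: 30 days (June has 30).
Jul 7, 1783 → Aug 7, 1783: 31 days (July has 31).
Aug 7, 1783 → Sep 7, 1783: 31 days (August has 31).
Sep 7, 1783 → Oct 7, 1783: 30 days (September has 30).
Oct 7, 1783 → Nov 7, 1783: 31 days (October has 31).
Nov 7, 1783 → Dec 7, 1783: 30 days (November has 30).
Dec 7, 1783 → Jan 1, 1784: 25 days.
Total: 4346 days.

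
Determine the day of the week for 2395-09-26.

Doomsday rule: the anchor day for the 2300s is Wednesday. For year 95: 95÷12 = 7 r 11, and 11÷4 = 2, so 7+11+2 = 20.
Wednesday + 20 ≡ Tuesday — that's 2395's doomsday.
In September the doomsday date is Sep 5.
Sep 26 is 21 days after Sep 5; 21 mod 7 = 0, so Tuesday + 0 = Tuesday.

Tuesday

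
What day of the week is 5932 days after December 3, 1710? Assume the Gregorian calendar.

Dec 3, 1710 is a Wednesday.
5932 mod 7 = 3, so 5932 days after a Wednesday is Wednesday + 3 = Saturday.

Saturday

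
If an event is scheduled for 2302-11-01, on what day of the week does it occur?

Doomsday rule: the anchor day for the 2300s is Wednesday. For year 02: 2÷12 = 0 r 2, and 2÷4 = 0, so 0+2+0 = 2.
Wednesday + 2 ≡ Friday — that's 2302's doomsday.
In November the doomsday date is Nov 7.
Nov 1 is 6 days before Nov 7; 6 mod 7 = 6, so Friday − 6 = Saturday.

Saturday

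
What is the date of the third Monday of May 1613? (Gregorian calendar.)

May 20, 1613

May 1, 1613 is a Wednesday.
The first Monday is therefore May 6 (5 days later).
The third Monday is 6 + 2×7 = May 20.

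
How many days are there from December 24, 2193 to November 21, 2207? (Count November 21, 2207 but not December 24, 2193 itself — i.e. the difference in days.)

Dec 24, 2193 → Dec 24, 2194: 365 days.
Dec 24, 2194 → Dec 24, 2195: 365 days.
Dec 24, 2195 → Dec 24, 2196: 366 days (Feb 29, 2196 is in that span).
Dec 24, 2196 → Dec 24, 2197: 365 days.
Dec 24, 2197 → Dec 24, 2198: 365 days.
Dec 24, 2198 → Dec 24, 2199: 365 days.
Dec 24, 2199 → Dec 24, 2200: 365 days.
Dec 24, 2200 → Dec 24, 2201: 365 days.
Dec 24, 2201 → Dec 24, 2202: 365 days.
Dec 24, 2202 → Dec 24, 2203: 365 days.
Dec 24, 2203 → Dec 24, 2204: 366 days (Feb 29, 2204 is in that span).
Dec 24, 2204 → Dec 24, 2205: 365 days.
Dec 24, 2205 → Dec 24, 2206: 365 days.
Dec 24, 2206 → Jan 24, 2207: 31 days (December has 31).
Jan 24, 2207 → Feb 24, 2207: 31 days (January has 31).
Feb 24, 2207 → Mar 24, 2207: 28 days (February has 28).
Mar 24, 2207 → Apr 24, 2207: 31 days (March has 31).
Apr 24, 2207 → May 24, 2207: 30 days (April has 30).
May 24, 2207 → Jun 24, 2207: 31 days (May has 31).
Jun 24, 2207 → Jul 24, 2207: 30 days (June has 30).
Jul 24, 2207 → Aug 24, 2207: 31 days (July has 31).
Aug 24, 2207 → Sep 24, 2207: 31 days (August has 31).
Sep 24, 2207 → Oct 24, 2207: 30 days (September has 30).
Oct 24, 2207 → Nov 21, 2207: 28 days.
Total: 5079 days.

5079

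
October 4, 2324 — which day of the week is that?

Doomsday rule: the anchor day for the 2300s is Wednesday. For year 24: 24÷12 = 2 r 0, and 0÷4 = 0, so 2+0+0 = 2.
Wednesday + 2 ≡ Friday — that's 2324's doomsday.
In October the doomsday date is Oct 10.
Oct 4 is 6 days before Oct 10; 6 mod 7 = 6, so Friday − 6 = Saturday.

Saturday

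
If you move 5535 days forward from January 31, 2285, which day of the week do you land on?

Jan 31, 2285 is a Saturday.
5535 mod 7 = 5, so 5535 days after a Saturday is Saturday + 5 = Thursday.

Thursday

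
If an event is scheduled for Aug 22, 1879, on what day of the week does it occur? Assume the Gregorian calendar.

Doomsday rule: the anchor day for the 1800s is Friday. For year 79: 79÷12 = 6 r 7, and 7÷4 = 1, so 6+7+1 = 14.
Friday + 14 ≡ Friday — that's 1879's doomsday.
In August the doomsday date is Aug 8.
Aug 22 is 14 days after Aug 8; 14 mod 7 = 0, so Friday + 0 = Friday.

Friday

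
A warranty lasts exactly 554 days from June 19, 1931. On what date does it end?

December 24, 1932

+366 (one year; includes Feb 29, 1932) → Jun 19, 1932 (188 left).
Jun has 30 days: +12 → Jul 1, 1932 (176 left).
Jul has 31 days: +31 → Aug 1, 1932 (145 left).
Aug has 31 days: +31 → Sep 1, 1932 (114 left).
Sep has 30 days: +30 → Oct 1, 1932 (84 left).
Oct has 31 days: +31 → Nov 1, 1932 (53 left).
Nov has 30 days: +30 → Dec 1, 1932 (23 left).
+23 → Dec 24, 1932.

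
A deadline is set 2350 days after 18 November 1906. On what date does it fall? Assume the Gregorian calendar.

+365 (one year) → Nov 18, 1907 (1985 left).
+366 (one year; includes Feb 29, 1908) → Nov 18, 1908 (1619 left).
+365 (one year) → Nov 18, 1909 (1254 left).
+365 (one year) → Nov 18, 1910 (889 left).
+365 (one year) → Nov 18, 1911 (524 left).
+366 (one year; includes Feb 29, 1912) → Nov 18, 1912 (158 left).
Nov has 30 days: +13 → Dec 1, 1912 (145 left).
Dec has 31 days: +31 → Jan 1, 1913 (114 left).
Jan has 31 days: +31 → Feb 1, 1913 (83 left).
Feb has 28 days: +28 → Mar 1, 1913 (55 left).
Mar has 31 days: +31 → Apr 1, 1913 (24 left).
+24 → Apr 25, 1913.

April 25, 1913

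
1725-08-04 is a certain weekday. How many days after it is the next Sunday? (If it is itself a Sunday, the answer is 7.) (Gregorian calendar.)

Aug 4, 1725 is a Saturday.
From Saturday to the next Sunday is 1 day.

1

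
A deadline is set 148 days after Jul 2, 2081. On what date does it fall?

November 27, 2081

Jul has 31 days: +30 → Aug 1, 2081 (118 left).
Aug has 31 days: +31 → Sep 1, 2081 (87 left).
Sep has 30 days: +30 → Oct 1, 2081 (57 left).
Oct has 31 days: +31 → Nov 1, 2081 (26 left).
+26 → Nov 27, 2081.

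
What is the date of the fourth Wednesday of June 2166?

June 1, 2166 is a Sunday.
The first Wednesday is therefore June 4 (3 days later).
The fourth Wednesday is 4 + 3×7 = June 25.

June 25, 2166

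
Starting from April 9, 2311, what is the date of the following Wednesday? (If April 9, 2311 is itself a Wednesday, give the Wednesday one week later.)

April 12, 2311

Apr 9, 2311 is a Sunday.
From Sunday to the next Wednesday is 3 days.
Apr 9, 2311 + 3 = Apr 12, 2311.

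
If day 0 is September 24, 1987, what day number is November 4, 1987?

41

Sep 24, 1987 → Oct 24, 1987: 30 days (September has 30).
Oct 24, 1987 → Nov 4, 1987: 11 days.
Total: 41 days.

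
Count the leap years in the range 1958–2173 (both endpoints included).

53

Multiples of 4 in [1958,2173]: 54.
Of those, multiples of 100: 2 (not leap unless ÷400).
Multiples of 400: 1.
Leap years = 54 − 2 + 1 = 53.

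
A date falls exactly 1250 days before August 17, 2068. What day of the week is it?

First find the weekday of Aug 17, 2068. Doomsday rule: the anchor day for the 2000s is Tuesday. For year 68: 68÷12 = 5 r 8, and 8÷4 = 2, so 5+8+2 = 15.
Tuesday + 15 ≡ Wednesday — that's 2068's doomsday.
In August the doomsday date is Aug 8.
Aug 17 is 9 days after Aug 8; 9 mod 7 = 2, so Wednesday + 2 = Friday.
1250 mod 7 = 4, so 1250 days before a Friday is Friday − 4 = Monday.

Monday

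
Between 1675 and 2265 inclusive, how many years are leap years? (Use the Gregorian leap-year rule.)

Multiples of 4 in [1675,2265]: 148.
Of those, multiples of 100: 6 (not leap unless ÷400).
Multiples of 400: 1.
Leap years = 148 − 6 + 1 = 143.

143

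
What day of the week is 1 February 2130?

January 1, 2130 is a Sunday.
Jan 1, 2130 → Feb 1, 2130: 31 days.
Total: 31 days.
31 mod 7 = 3, so Sunday + 3 = Wednesday.

Wednesday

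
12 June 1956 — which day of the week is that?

Tuesday

Doomsday rule: the anchor day for the 1900s is Wednesday. For year 56: 56÷12 = 4 r 8, and 8÷4 = 2, so 4+8+2 = 14.
Wednesday + 14 ≡ Wednesday — that's 1956's doomsday.
In June the doomsday date is Jun 6.
Jun 12 is 6 days after Jun 6; 6 mod 7 = 6, so Wednesday + 6 = Tuesday.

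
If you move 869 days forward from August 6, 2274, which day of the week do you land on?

First find the weekday of Aug 6, 2274. Doomsday rule: the anchor day for the 2200s is Friday. For year 74: 74÷12 = 6 r 2, and 2÷4 = 0, so 6+2+0 = 8.
Friday + 8 ≡ Saturday — that's 2274's doomsday.
In August the doomsday date is Aug 8.
Aug 6 is 2 days before Aug 8; 2 mod 7 = 2, so Saturday − 2 = Thursday.
869 mod 7 = 1, so 869 days after a Thursday is Thursday + 1 = Friday.

Friday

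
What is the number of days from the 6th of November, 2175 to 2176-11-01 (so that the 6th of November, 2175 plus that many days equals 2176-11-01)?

361

Nov 6, 2175 → Dec 6, 2175: 30 days (November has 30).
Dec 6, 2175 → Jan 6, 2176: 31 days (December has 31).
Jan 6, 2176 → Feb 6, 2176: 31 days (January has 31).
Feb 6, 2176 → Mar 6, 2176: 29 days (February has 29).
Mar 6, 2176 → Apr 6, 2176: 31 days (March has 31).
Apr 6, 2176 → May 6, 2176: 30 days (April has 30).
May 6, 2176 → Jun 6, 2176: 31 days (May has 31).
Jun 6, 2176 → Jul 6, 2176: 30 days (June has 30).
Jul 6, 2176 → Aug 6, 2176: 31 days (July has 31).
Aug 6, 2176 → Sep 6, 2176: 31 days (August has 31).
Sep 6, 2176 → Oct 6, 2176: 30 days (September has 30).
Oct 6, 2176 → Nov 1, 2176: 26 days.
Total: 361 days.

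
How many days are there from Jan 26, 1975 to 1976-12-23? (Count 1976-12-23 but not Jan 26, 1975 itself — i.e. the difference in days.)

Jan 26, 1975 → Jan 26, 1976: 365 days.
Jan 26, 1976 → Feb 26, 1976: 31 days (January has 31).
Feb 26, 1976 → Mar 26, 1976: 29 days (February has 29).
Mar 26, 1976 → Apr 26, 1976: 31 days (March has 31).
Apr 26, 1976 → May 26, 1976: 30 days (April has 30).
May 26, 1976 → Jun 26, 1976: 31 days (May has 31).
Jun 26, 1976 → Jul 26, 1976: 30 days (June has 30).
Jul 26, 1976 → Aug 26, 1976: 31 days (July has 31).
Aug 26, 1976 → Sep 26, 1976: 31 days (August has 31).
Sep 26, 1976 → Oct 26, 1976: 30 days (September has 30).
Oct 26, 1976 → Nov 26, 1976: 31 days (October has 31).
Nov 26, 1976 → Dec 23, 1976: 27 days.
Total: 697 days.

697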